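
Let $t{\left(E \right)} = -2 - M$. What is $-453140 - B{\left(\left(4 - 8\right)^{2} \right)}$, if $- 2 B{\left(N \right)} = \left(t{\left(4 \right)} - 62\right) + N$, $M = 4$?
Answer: $-453166$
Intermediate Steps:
$t{\left(E \right)} = -6$ ($t{\left(E \right)} = -2 - 4 = -6$)
$B{\left(N \right)} = 34 - \frac{N}{2}$ ($B{\left(N \right)} = - \frac{\left(-6 - 62\right) + N}{2} = - \frac{-68 + N}{2} = 34 - \frac{N}{2}$)
$-453140 - B{\left(\left(4 - 8\right)^{2} \right)} = -453140 - \left(34 - \frac{\left(4 - 8\right)^{2}}{2}\right) = -453140 - \left(34 - \frac{\left(-4\right)^{2}}{2}\right) = -453140 - \left(34 - 8\right) = -453140 - 26 = -453166$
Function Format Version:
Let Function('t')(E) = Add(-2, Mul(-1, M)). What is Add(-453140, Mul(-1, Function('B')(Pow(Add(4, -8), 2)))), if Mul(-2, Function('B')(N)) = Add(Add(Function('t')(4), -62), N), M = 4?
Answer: -453166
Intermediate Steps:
Function('t')(E) = -6 (Function('t')(E) = Add(-2, Mul(-1, 4)) = Add(-2, -4) = -6)
Function('B')(N) = Add(34, Mul(Rational(-1, 2), N)) (Function('B')(N) = Mul(Rational(-1, 2), Add(Add(-6, -62), N)) = Mul(Rational(-1, 2), Add(-68, N)) = Add(34, Mul(Rational(-1, 2), N)))
Add(-453140, Mul(-1, Function('B')(Pow(Add(4, -8), 2)))) = Add(-453140, Mul(-1, Add(34, Mul(Rational(-1, 2), Pow(Add(4, -8), 2))))) = Add(-453140, Mul(-1, Add(34, Mul(Rational(-1, 2), Pow(-4, 2))))) = Add(-453140, Mul(-1, Add(34, Mul(Rational(-1, 2), 16)))) = Add(-453140, Mul(-1, Add(34, -8))) = Add(-453140, Mul(-1, 26)) = Add(-453140, -26) = -453166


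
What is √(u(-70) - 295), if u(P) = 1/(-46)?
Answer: I*√624266/46 ≈ 17.176*I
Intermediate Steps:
u(P) = -1/46
√(u(-70) - 295) = √(-1/46 - 295) = √(-13571/46) = I*√624266/46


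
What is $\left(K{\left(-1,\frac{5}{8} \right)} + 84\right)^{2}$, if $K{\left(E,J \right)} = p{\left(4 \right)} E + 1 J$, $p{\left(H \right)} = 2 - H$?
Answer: $\frac{480249}{64} \approx 7503.9$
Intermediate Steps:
$K{\left(E,J \right)} = J - 2 E$ ($K{\left(E,J \right)} = \left(2 - 4\right) E + 1 J = \left(2 - 4\right) E + J = - 2 E + J = J - 2 E$)
$\left(K{\left(-1,\frac{5}{8} \right)} + 84\right)^{2} = \left(\left(\frac{5}{8} - -2\right) + 84\right)^{2} = \left(\left(5 \cdot \frac{1}{8} + 2\right) + 84\right)^{2} = \left(\left(\frac{5}{8} + 2\right) + 84\right)^{2} = \left(\frac{21}{8} + 84\right)^{2} = \left(\frac{693}{8}\right)^{2} = \frac{480249}{64}$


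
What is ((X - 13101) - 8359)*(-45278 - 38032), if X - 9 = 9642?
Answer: 983807790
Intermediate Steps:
X = 9651 (X = 9 + 9642 = 9651)
((X - 13101) - 8359)*(-45278 - 38032) = ((9651 - 13101) - 8359)*(-45278 - 38032) = (-3450 - 8359)*(-83310) = -11809*(-83310) = 983807790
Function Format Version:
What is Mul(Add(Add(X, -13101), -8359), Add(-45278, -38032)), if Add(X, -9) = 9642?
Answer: 983807790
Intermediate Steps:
X = 9651 (X = Add(9, 9642) = 9651)
Mul(Add(Add(X, -13101), -8359), Add(-45278, -38032)) = Mul(Add(Add(9651, -13101), -8359), Add(-45278, -38032)) = Mul(Add(-3450, -8359), -83310) = Mul(-11809, -83310) = 983807790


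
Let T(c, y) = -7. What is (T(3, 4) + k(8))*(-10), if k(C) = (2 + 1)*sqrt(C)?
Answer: 70 - 60*sqrt(2) ≈ -14.853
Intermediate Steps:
k(C) = 3*sqrt(C)
(T(3, 4) + k(8))*(-10) = (-7 + 3*sqrt(8))*(-10) = (-7 + 3*(2*sqrt(2)))*(-10) = (-7 + 6*sqrt(2))*(-10) = 70 - 60*sqrt(2)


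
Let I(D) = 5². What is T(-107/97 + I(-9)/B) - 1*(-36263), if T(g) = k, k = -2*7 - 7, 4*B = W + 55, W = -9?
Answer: 36242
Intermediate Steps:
B = 23/2 (B = (-9 + 55)/4 = (¼)*46 = 23/2 ≈ 11.500)
I(D) = 25
k = -21 (k = -14 - 7 = -21)
T(g) = -21
T(-107/97 + I(-9)/B) - 1*(-36263) = -21 - 1*(-36263) = -21 + 36263 = 36242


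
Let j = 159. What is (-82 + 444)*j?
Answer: 57558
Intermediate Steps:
(-82 + 444)*j = (-82 + 444)*159 = 362*159 = 57558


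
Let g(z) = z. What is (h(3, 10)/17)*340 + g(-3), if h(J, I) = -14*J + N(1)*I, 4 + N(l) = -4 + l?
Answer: -2243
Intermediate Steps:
N(l) = -8 + l (N(l) = -4 + (-4 + l) = -8 + l)
h(J, I) = -14*J - 7*I (h(J, I) = -14*J + (-8 + 1)*I = -14*J - 7*I)
(h(3, 10)/17)*340 + g(-3) = ((-14*3 - 7*10)/17)*340 - 3 = ((-42 - 70)*(1/17))*340 - 3 = -112*1/17*340 - 3 = -112/17*340 - 3 = -2240 - 3 = -2243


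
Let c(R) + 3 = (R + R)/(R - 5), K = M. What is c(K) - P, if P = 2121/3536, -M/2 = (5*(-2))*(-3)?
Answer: -477/272 ≈ -1.7537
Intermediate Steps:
M = -60 (M = -2*5*(-2)*(-3) = -(-20)*(-3) = -2*30 = -60)
K = -60
c(R) = -3 + 2*R/(-5 + R) (c(R) = -3 + (R + R)/(R - 5) = -3 + (2*R)/(-5 + R) = -3 + 2*R/(-5 + R))
P = 2121/3536 (P = 2121*(1/3536) = 2121/3536 ≈ 0.59983)
c(K) - P = (15 - 1*(-60))/(-5 - 60) - 1*2121/3536 = (15 + 60)/(-65) - 2121/3536 = -1/65*75 - 2121/3536 = -15/13 - 2121/3536 = -477/272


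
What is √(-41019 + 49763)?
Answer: 2*√2186 ≈ 93.509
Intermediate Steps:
√(-41019 + 49763) = √8744 = 2*√2186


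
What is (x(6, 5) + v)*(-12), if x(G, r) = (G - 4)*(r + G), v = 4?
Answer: -312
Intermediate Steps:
x(G, r) = (-4 + G)*(G + r)
(x(6, 5) + v)*(-12) = ((6**2 - 4*6 - 4*5 + 6*5) + 4)*(-12) = ((36 - 24 - 20 + 30) + 4)*(-12) = (22 + 4)*(-12) = 26*(-12) = -312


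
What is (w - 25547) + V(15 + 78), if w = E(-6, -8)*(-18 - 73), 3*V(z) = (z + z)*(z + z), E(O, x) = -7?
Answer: -13378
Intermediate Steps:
V(z) = 4*z**2/3 (V(z) = ((z + z)*(z + z))/3 = ((2*z)*(2*z))/3 = (4*z**2)/3 = 4*z**2/3)
w = 637 (w = -7*(-18 - 73) = -7*(-91) = 637)
(w - 25547) + V(15 + 78) = (637 - 25547) + 4*(15 + 78)**2/3 = -24910 + (4/3)*93**2 = -24910 + (4/3)*8649 = -24910 + 11532 = -13378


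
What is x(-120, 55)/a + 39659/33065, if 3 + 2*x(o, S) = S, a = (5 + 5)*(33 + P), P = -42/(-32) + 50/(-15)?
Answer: 12619889/9833531 ≈ 1.2834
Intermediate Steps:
P = -97/48 (P = -42*(-1/32) + 50*(-1/15) = 21/16 - 10/3 = -97/48 ≈ -2.0208)
a = 7435/24 (a = (5 + 5)*(33 - 97/48) = 10*(1487/48) = 7435/24 ≈ 309.79)
x(o, S) = -3/2 + S/2
x(-120, 55)/a + 39659/33065 = (-3/2 + (½)*55)/(7435/24) + 39659/33065 = (-3/2 + 55/2)*(24/7435) + 39659*(1/33065) = 26*(24/7435) + 39659/33065 = 624/7435 + 39659/33065 = 12619889/9833531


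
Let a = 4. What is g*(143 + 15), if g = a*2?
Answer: 1264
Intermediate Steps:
g = 8 (g = 4*2 = 8)
g*(143 + 15) = 8*(143 + 15) = 8*158 = 1264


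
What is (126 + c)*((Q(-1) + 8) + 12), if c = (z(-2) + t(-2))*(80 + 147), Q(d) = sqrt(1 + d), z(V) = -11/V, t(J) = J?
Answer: 18410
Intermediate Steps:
c = 1589/2 (c = (-11/(-2) - 2)*(80 + 147) = (-11*(-1/2) - 2)*227 = (11/2 - 2)*227 = (7/2)*227 = 1589/2 ≈ 794.50)
(126 + c)*((Q(-1) + 8) + 12) = (126 + 1589/2)*((sqrt(1 - 1) + 8) + 12) = 1841*((sqrt(0) + 8) + 12)/2 = 1841*((0 + 8) + 12)/2 = 1841*(8 + 12)/2 = (1841/2)*20 = 18410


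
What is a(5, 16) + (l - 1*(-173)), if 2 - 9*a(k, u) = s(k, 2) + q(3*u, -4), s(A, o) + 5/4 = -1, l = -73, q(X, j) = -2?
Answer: 3625/36 ≈ 100.69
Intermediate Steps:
s(A, o) = -9/4 (s(A, o) = -5/4 - 1 = -9/4)
a(k, u) = 25/36 (a(k, u) = 2/9 - (-9/4 - 2)/9 = 2/9 - ⅑*(-17/4) = 2/9 + 17/36 = 25/36)
a(5, 16) + (l - 1*(-173)) = 25/36 + (-73 - 1*(-173)) = 25/36 + (-73 + 173) = 25/36 + 100 = 3625/36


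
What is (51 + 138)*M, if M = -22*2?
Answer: -8316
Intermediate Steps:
M = -44
(51 + 138)*M = (51 + 138)*(-44) = 189*(-44) = -8316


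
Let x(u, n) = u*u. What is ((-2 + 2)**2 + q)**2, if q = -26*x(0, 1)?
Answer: 0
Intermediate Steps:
x(u, n) = u**2
q = 0 (q = -26*0**2 = -26*0 = 0)
((-2 + 2)**2 + q)**2 = ((-2 + 2)**2 + 0)**2 = (0**2 + 0)**2 = (0 + 0)**2 = 0**2 = 0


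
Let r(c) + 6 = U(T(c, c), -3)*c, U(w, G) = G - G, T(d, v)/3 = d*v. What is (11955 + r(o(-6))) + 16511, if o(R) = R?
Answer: 28460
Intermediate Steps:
T(d, v) = 3*d*v (T(d, v) = 3*(d*v) = 3*d*v)
U(w, G) = 0
r(c) = -6 (r(c) = -6 + 0*c = -6 + 0 = -6)
(11955 + r(o(-6))) + 16511 = (11955 - 6) + 16511 = 11949 + 16511 = 28460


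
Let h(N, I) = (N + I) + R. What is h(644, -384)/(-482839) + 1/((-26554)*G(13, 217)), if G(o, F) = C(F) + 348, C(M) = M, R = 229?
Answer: -7336954729/7244038345390 ≈ -0.0010128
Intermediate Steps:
G(o, F) = 348 + F (G(o, F) = F + 348 = 348 + F)
h(N, I) = 229 + I + N (h(N, I) = (N + I) + 229 = (I + N) + 229 = 229 + I + N)
h(644, -384)/(-482839) + 1/((-26554)*G(13, 217)) = (229 - 384 + 644)/(-482839) + 1/((-26554)*(348 + 217)) = 489*(-1/482839) - 1/26554/565 = -489/482839 - 1/26554*1/565 = -489/482839 - 1/15003010 = -7336954729/7244038345390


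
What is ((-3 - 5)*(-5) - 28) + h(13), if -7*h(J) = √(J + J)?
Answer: 12 - √26/7 ≈ 11.272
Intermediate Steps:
h(J) = -√2*√J/7 (h(J) = -√(J + J)/7 = -√2*√J/7)
((-3 - 5)*(-5) - 28) + h(13) = ((-3 - 5)*(-5) - 28) - √2*√13/7 = (-8*(-5) - 28) - √26/7 = (40 - 28) - √26/7 = 12 - √26/7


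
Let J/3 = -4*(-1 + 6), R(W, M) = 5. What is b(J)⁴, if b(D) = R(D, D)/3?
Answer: 625/81 ≈ 7.7160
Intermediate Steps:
J = -60 (J = 3*(-4*(-1 + 6)) = 3*(-4*5) = 3*(-20) = -60)
b(D) = 5/3
b(J)⁴ = (5/3)⁴ = 625/81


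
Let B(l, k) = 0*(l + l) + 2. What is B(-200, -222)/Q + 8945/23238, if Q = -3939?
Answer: 11729293/30511494 ≈ 0.38442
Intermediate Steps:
B(l, k) = 2 (B(l, k) = 0*(2*l) + 2 = 0 + 2 = 2)
B(-200, -222)/Q + 8945/23238 = 2/(-3939) + 8945/23238 = 2*(-1/3939) + 8945*(1/23238) = -2/3939 + 8945/23238 = 11729293/30511494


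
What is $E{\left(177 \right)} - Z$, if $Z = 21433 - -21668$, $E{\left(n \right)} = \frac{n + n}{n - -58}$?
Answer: $- \frac{10128381}{235} \approx -43100.0$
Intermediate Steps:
$E{\left(n \right)} = \frac{2 n}{58 + n}$ ($E{\left(n \right)} = \frac{2 n}{n + 58} = \frac{2 n}{58 + n}$)
$Z = 43101$ ($Z = 21433 + 21668 = 43101$)
$E{\left(177 \right)} - Z = 2 \cdot 177 \frac{1}{58 + 177} - 43101 = 2 \cdot 177 \cdot \frac{1}{235} - 43101 = \frac{354}{235} - 43101 = - \frac{10128381}{235}$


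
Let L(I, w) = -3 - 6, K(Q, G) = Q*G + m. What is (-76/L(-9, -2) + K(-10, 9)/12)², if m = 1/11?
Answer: 142129/156816 ≈ 0.90634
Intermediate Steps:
m = 1/11 ≈ 0.090909
K(Q, G) = 1/11 + G*Q (K(Q, G) = Q*G + 1/11 = G*Q + 1/11 = 1/11 + G*Q)
L(I, w) = -9
(-76/L(-9, -2) + K(-10, 9)/12)² = (-76/(-9) + (1/11 + 9*(-10))/12)² = (-76*(-⅑) + (1/11 - 90)*(1/12))² = (76/9 - 989/11*1/12)² = (76/9 - 989/132)² = (377/396)² = 142129/156816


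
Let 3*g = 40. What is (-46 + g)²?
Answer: 9604/9 ≈ 1067.1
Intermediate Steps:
g = 40/3 (g = (⅓)*40 = 40/3 ≈ 13.333)
(-46 + g)² = (-46 + 40/3)² = (-98/3)² = 9604/9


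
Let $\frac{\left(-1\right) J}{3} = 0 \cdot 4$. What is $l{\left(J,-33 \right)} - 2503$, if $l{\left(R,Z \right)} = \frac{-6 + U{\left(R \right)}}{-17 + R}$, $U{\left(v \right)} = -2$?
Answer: $- \frac{42543}{17} \approx -2502.5$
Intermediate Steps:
$J = 0$ ($J = - 3 \cdot 0 \cdot 4 = \left(-3\right) 0 = 0$)
$l{\left(R,Z \right)} = - \frac{8}{-17 + R}$ ($l{\left(R,Z \right)} = \frac{-6 - 2}{-17 + R} = - \frac{8}{-17 + R}$)
$l{\left(J,-33 \right)} - 2503 = - \frac{8}{-17 + 0} - 2503 = - \frac{8}{-17} - 2503 = \left(-8\right) \left(- \frac{1}{17}\right) - 2503 = \frac{8}{17} - 2503 = - \frac{42543}{17}$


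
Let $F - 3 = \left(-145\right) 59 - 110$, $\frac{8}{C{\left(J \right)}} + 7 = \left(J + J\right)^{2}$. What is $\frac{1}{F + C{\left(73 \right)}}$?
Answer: $- \frac{21309}{184578550} \approx -0.00011545$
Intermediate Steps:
$C{\left(J \right)} = \frac{8}{-7 + 4 J^{2}}$ ($C{\left(J \right)} = \frac{8}{-7 + \left(J + J\right)^{2}} = \frac{8}{-7 + \left(2 J\right)^{2}} = \frac{8}{-7 + 4 J^{2}}$)
$F = -8662$ ($F = 3 - 8665 = -8662$)
$\frac{1}{F + C{\left(73 \right)}} = \frac{1}{-8662 + \frac{8}{-7 + 4 \cdot 73^{2}}} = \frac{1}{-8662 + \frac{8}{-7 + 4 \cdot 5329}} = \frac{1}{-8662 + \frac{8}{-7 + 21316}} = \frac{1}{-8662 + \frac{8}{21309}} = \frac{1}{- \frac{184578550}{21309}} = - \frac{21309}{184578550}$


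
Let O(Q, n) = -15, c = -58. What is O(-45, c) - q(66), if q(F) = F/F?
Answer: -16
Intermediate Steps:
q(F) = 1
O(-45, c) - q(66) = -15 - 1*1 = -15 - 1 = -16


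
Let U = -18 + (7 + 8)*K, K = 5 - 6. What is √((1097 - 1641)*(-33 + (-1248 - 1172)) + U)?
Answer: √1334399 ≈ 1155.2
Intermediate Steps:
K = -1
U = -33 (U = -18 + (7 + 8)*(-1) = -18 + 15*(-1) = -18 - 15 = -33)
√((1097 - 1641)*(-33 + (-1248 - 1172)) + U) = √((1097 - 1641)*(-33 + (-1248 - 1172)) - 33) = √(-544*(-33 - 2420) - 33) = √(-544*(-2453) - 33) = √(1334432 - 33) = √1334399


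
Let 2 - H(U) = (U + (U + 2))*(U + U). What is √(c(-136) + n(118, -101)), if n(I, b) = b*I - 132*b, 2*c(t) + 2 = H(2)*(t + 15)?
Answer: 14*√14 ≈ 52.383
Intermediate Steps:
H(U) = 2 - 2*U*(2 + 2*U) (H(U) = 2 - (U + (U + 2))*(U + U) = 2 - (U + (2 + U))*2*U = 2 - (2 + 2*U)*2*U = 2 - 2*U*(2 + 2*U))
c(t) = -166 - 11*t (c(t) = -1 + ((2 - 4*2 - 4*2²)*(t + 15))/2 = -1 + ((2 - 8 - 4*4)*(15 + t))/2 = -1 + ((2 - 8 - 16)*(15 + t))/2 = -1 + (-22*(15 + t))/2 = -1 + (-330 - 22*t)/2 = -1 + (-165 - 11*t) = -166 - 11*t)
n(I, b) = -132*b + I*b (n(I, b) = I*b - 132*b = -132*b + I*b)
√(c(-136) + n(118, -101)) = √((-166 - 11*(-136)) - 101*(-132 + 118)) = √((-166 + 1496) - 101*(-14)) = √(1330 + 1414) = √2744 = 14*√14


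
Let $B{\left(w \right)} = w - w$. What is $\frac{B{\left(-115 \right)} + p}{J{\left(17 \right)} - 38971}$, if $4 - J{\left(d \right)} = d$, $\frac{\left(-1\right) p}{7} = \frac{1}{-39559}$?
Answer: $- \frac{7}{1542168056} \approx -4.5391 \cdot 10^{-9}$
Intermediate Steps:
$p = \frac{7}{39559}$ ($p = - \frac{7}{-39559} = \left(-7\right) \left(- \frac{1}{39559}\right) = \frac{7}{39559} \approx 0.00017695$)
$J{\left(d \right)} = 4 - d$
$B{\left(w \right)} = 0$
$\frac{B{\left(-115 \right)} + p}{J{\left(17 \right)} - 38971} = \frac{0 + \frac{7}{39559}}{\left(4 - 17\right) - 38971} = \frac{7}{39559 \left(\left(4 - 17\right) - 38971\right)} = \frac{7}{39559 \left(-13 - 38971\right)} = \frac{7}{39559 \left(-38984\right)} = \frac{7}{39559} \left(- \frac{1}{38984}\right) = - \frac{7}{1542168056}$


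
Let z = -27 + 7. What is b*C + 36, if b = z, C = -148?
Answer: 2996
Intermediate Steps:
z = -20
b = -20
b*C + 36 = -20*(-148) + 36 = 2960 + 36 = 2996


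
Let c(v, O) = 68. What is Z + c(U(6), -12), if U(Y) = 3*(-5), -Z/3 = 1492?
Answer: -4408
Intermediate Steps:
Z = -4476 (Z = -3*1492 = -4476)
U(Y) = -15
Z + c(U(6), -12) = -4476 + 68 = -4408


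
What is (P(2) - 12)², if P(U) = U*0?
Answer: 144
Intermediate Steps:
P(U) = 0
(P(2) - 12)² = (0 - 12)² = (-12)² = 144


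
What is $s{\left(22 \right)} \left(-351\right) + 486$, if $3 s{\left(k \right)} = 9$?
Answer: $-567$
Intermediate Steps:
$s{\left(k \right)} = 3$ ($s{\left(k \right)} = \frac{1}{3} \cdot 9 = 3$)
$s{\left(22 \right)} \left(-351\right) + 486 = 3 \left(-351\right) + 486 = -1053 + 486 = -567$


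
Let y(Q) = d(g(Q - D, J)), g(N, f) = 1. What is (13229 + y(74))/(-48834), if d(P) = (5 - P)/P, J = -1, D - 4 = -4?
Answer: -4411/16278 ≈ -0.27098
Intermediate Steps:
D = 0 (D = 4 - 4 = 0)
d(P) = (5 - P)/P
y(Q) = 4 (y(Q) = (5 - 1*1)/1 = 1*(5 - 1) = 1*4 = 4)
(13229 + y(74))/(-48834) = (13229 + 4)/(-48834) = 13233*(-1/48834) = -4411/16278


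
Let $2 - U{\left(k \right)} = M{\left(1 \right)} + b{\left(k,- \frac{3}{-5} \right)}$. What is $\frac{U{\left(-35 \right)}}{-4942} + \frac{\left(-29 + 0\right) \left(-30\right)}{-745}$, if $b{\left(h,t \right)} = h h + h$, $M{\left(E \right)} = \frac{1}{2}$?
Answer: $- \frac{1365643}{1472716} \approx -0.9273$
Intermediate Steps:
$M{\left(E \right)} = \frac{1}{2}$
$b{\left(h,t \right)} = h + h^{2}$ ($b{\left(h,t \right)} = h^{2} + h = h + h^{2}$)
$U{\left(k \right)} = \frac{3}{2} - k \left(1 + k\right)$ ($U{\left(k \right)} = 2 - \left(\frac{1}{2} + k \left(1 + k\right)\right) = \frac{3}{2} - k \left(1 + k\right)$)
$\frac{U{\left(-35 \right)}}{-4942} + \frac{\left(-29 + 0\right) \left(-30\right)}{-745} = \frac{\frac{3}{2} - -35 - \left(-35\right)^{2}}{-4942} + \frac{\left(-29 + 0\right) \left(-30\right)}{-745} = \left(\frac{3}{2} + 35 - 1225\right) \left(- \frac{1}{4942}\right) + \left(-29\right) \left(-30\right) \left(- \frac{1}{745}\right) = \left(\frac{3}{2} + 35 - 1225\right) \left(- \frac{1}{4942}\right) + 870 \left(- \frac{1}{745}\right) = \left(- \frac{2377}{2}\right) \left(- \frac{1}{4942}\right) - \frac{174}{149} = \frac{2377}{9884} - \frac{174}{149} = - \frac{1365643}{1472716}$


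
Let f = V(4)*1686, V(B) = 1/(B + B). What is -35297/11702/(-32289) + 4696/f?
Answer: 50336785303/2259035994 ≈ 22.282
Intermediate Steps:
V(B) = 1/(2*B)
f = 843/4 (f = ((1/2)/4)*1686 = ((1/2)*(1/4))*1686 = (1/8)*1686 = 843/4 ≈ 210.75)
-35297/11702/(-32289) + 4696/f = -35297/11702/(-32289) + 4696/(843/4) = -35297*1/11702*(-1/32289) + 4696*(4/843) = -35297/11702*(-1/32289) + 18784/843 = 751/8039274 + 18784/843 = 50336785303/2259035994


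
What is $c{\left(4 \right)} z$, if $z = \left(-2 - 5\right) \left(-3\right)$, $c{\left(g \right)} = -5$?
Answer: $-105$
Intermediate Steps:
$z = 21$ ($z = \left(-7\right) \left(-3\right) = 21$)
$c{\left(4 \right)} z = \left(-5\right) 21 = -105$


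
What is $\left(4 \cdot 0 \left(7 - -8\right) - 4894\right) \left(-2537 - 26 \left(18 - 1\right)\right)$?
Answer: $14579226$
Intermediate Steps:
$\left(4 \cdot 0 \left(7 - -8\right) - 4894\right) \left(-2537 - 26 \left(18 - 1\right)\right) = \left(0 \left(7 + 8\right) - 4894\right) \left(-2537 - 442\right) = \left(0 \cdot 15 - 4894\right) \left(-2537 - 442\right) = \left(0 - 4894\right) \left(-2979\right) = \left(-4894\right) \left(-2979\right) = 14579226$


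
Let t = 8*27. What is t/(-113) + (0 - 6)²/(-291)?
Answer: -22308/10961 ≈ -2.0352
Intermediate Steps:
t = 216
t/(-113) + (0 - 6)²/(-291) = 216/(-113) + (0 - 6)²/(-291) = 216*(-1/113) + (-6)²*(-1/291) = -216/113 + 36*(-1/291) = -216/113 - 12/97 = -22308/10961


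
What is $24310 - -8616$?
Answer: $32926$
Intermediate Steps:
$24310 - -8616 = 24310 + \left(-9141 + 17757\right) = 24310 + 8616 = 32926$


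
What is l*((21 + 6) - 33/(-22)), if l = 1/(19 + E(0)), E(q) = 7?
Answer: 57/52 ≈ 1.0962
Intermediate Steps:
l = 1/26 (l = 1/(19 + 7) = 1/26 ≈ 0.038462)
l*((21 + 6) - 33/(-22)) = ((21 + 6) - 33/(-22))/26 = (27 - 33*(-1/22))/26 = (27 + 3/2)/26 = (1/26)*(57/2) = 57/52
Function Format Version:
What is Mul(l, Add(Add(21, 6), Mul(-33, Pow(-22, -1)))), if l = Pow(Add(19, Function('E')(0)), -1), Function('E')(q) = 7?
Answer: Rational(57, 52) ≈ 1.0962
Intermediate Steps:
l = Rational(1, 26) (l = Pow(Add(19, 7), -1) = Pow(26, -1) = Rational(1, 26) ≈ 0.038462)
Mul(l, Add(Add(21, 6), Mul(-33, Pow(-22, -1)))) = Mul(Rational(1, 26), Add(Add(21, 6), Mul(-33, Pow(-22, -1)))) = Mul(Rational(1, 26), Add(27, Mul(-33, Rational(-1, 22)))) = Mul(Rational(1, 26), Add(27, Rational(3, 2))) = Mul(Rational(1, 26), Rational(57, 2)) = Rational(57, 52)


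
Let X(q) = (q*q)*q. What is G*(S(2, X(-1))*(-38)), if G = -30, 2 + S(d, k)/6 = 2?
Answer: 0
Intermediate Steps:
X(q) = q³ (X(q) = q²*q = q³)
S(d, k) = 0 (S(d, k) = -12 + 6*2 = -12 + 12 = 0)
G*(S(2, X(-1))*(-38)) = -0*(-38) = -30*0 = 0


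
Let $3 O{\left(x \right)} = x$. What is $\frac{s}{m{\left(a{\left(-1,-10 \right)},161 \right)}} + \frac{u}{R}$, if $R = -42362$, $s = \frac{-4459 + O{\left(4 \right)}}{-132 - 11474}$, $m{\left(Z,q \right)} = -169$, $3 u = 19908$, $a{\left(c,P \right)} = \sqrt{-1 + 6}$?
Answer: $- \frac{19807168469}{124634129802} \approx -0.15892$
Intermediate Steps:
$a{\left(c,P \right)} = \sqrt{5}$
$u = 6636$ ($u = \frac{1}{3} \cdot 19908 = 6636$)
$O{\left(x \right)} = \frac{x}{3}$
$s = \frac{13373}{34818}$ ($s = \frac{-4459 + \frac{1}{3} \cdot 4}{-132 - 11474} = \frac{-4459 + \frac{4}{3}}{-11606} = \left(- \frac{13373}{3}\right) \left(- \frac{1}{11606}\right) = \frac{13373}{34818} \approx 0.38408$)
$\frac{s}{m{\left(a{\left(-1,-10 \right)},161 \right)}} + \frac{u}{R} = \frac{13373}{34818 \left(-169\right)} + \frac{6636}{-42362} = \frac{13373}{34818} \left(- \frac{1}{169}\right) + 6636 \left(- \frac{1}{42362}\right) = - \frac{13373}{5884242} - \frac{3318}{21181} = - \frac{19807168469}{124634129802}$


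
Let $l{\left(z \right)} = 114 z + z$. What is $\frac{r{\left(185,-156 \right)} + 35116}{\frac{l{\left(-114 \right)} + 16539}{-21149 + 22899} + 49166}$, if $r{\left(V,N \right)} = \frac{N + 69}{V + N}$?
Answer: $\frac{61447750}{86043929} \approx 0.71414$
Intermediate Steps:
$r{\left(V,N \right)} = \frac{69 + N}{N + V}$
$l{\left(z \right)} = 115 z$
$\frac{r{\left(185,-156 \right)} + 35116}{\frac{l{\left(-114 \right)} + 16539}{-21149 + 22899} + 49166} = \frac{\frac{69 - 156}{-156 + 185} + 35116}{\frac{115 \left(-114\right) + 16539}{-21149 + 22899} + 49166} = \frac{\frac{1}{29} \left(-87\right) + 35116}{\frac{-13110 + 16539}{1750} + 49166} = \frac{\frac{1}{29} \left(-87\right) + 35116}{3429 \cdot \frac{1}{1750} + 49166} = \frac{-3 + 35116}{\frac{3429}{1750} + 49166} = \frac{35113}{\frac{86043929}{1750}} = 35113 \cdot \frac{1750}{86043929} = \frac{61447750}{86043929}$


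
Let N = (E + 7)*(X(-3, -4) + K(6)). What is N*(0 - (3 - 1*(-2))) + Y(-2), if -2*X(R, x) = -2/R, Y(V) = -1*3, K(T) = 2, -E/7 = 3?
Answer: 341/3 ≈ 113.67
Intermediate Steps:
E = -21 (E = -7*3 = -21)
Y(V) = -3
X(R, x) = 1/R (X(R, x) = -(-1)/R = 1/R)
N = -70/3 (N = (-21 + 7)*(1/(-3) + 2) = -14*(-⅓ + 2) = -14*5/3 = -70/3 ≈ -23.333)
N*(0 - (3 - 1*(-2))) + Y(-2) = -70*(0 - (3 - 1*(-2)))/3 - 3 = -70*(0 - (3 + 2))/3 - 3 = -70*(0 - 1*5)/3 - 3 = -70*(0 - 5)/3 - 3 = -70/3*(-5) - 3 = 350/3 - 3 = 341/3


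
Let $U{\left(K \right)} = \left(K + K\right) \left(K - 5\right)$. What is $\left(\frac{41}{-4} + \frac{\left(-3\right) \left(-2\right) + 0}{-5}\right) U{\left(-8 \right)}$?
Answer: $- \frac{11908}{5} \approx -2381.6$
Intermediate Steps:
$U{\left(K \right)} = 2 K \left(-5 + K\right)$
$\left(\frac{41}{-4} + \frac{\left(-3\right) \left(-2\right) + 0}{-5}\right) U{\left(-8 \right)} = \left(\frac{41}{-4} + \frac{\left(-3\right) \left(-2\right) + 0}{-5}\right) 2 \left(-8\right) \left(-5 - 8\right) = \left(41 \left(- \frac{1}{4}\right) + \left(6 + 0\right) \left(- \frac{1}{5}\right)\right) 2 \left(-8\right) \left(-13\right) = \left(- \frac{41}{4} + 6 \left(- \frac{1}{5}\right)\right) 208 = \left(- \frac{41}{4} - \frac{6}{5}\right) 208 = \left(- \frac{229}{20}\right) 208 = - \frac{11908}{5}$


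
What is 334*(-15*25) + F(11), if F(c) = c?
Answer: -125239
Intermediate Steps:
334*(-15*25) + F(11) = 334*(-15*25) + 11 = 334*(-375) + 11 = -125250 + 11 = -125239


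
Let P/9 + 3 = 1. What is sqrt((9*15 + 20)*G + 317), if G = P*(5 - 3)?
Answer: I*sqrt(5263) ≈ 72.547*I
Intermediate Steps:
P = -18 (P = -27 + 9*1 = -27 + 9 = -18)
G = -36 (G = -18*(5 - 3) = -18*2 = -36)
sqrt((9*15 + 20)*G + 317) = sqrt((9*15 + 20)*(-36) + 317) = sqrt((135 + 20)*(-36) + 317) = sqrt(155*(-36) + 317) = sqrt(-5580 + 317) = sqrt(-5263) = I*sqrt(5263)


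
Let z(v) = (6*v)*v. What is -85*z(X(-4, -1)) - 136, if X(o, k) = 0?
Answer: -136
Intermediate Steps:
z(v) = 6*v²
-85*z(X(-4, -1)) - 136 = -510*0² - 136 = -510*0 - 136 = -85*0 - 136 = 0 - 136 = -136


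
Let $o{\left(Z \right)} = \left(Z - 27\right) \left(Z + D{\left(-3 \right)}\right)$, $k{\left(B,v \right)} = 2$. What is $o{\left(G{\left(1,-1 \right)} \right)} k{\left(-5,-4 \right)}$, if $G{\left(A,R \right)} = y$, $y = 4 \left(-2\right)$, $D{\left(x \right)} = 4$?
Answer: $280$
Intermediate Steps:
$y = -8$
$G{\left(A,R \right)} = -8$
$o{\left(Z \right)} = \left(-27 + Z\right) \left(4 + Z\right)$ ($o{\left(Z \right)} = \left(Z - 27\right) \left(Z + 4\right) = \left(-27 + Z\right) \left(4 + Z\right)$)
$o{\left(G{\left(1,-1 \right)} \right)} k{\left(-5,-4 \right)} = \left(-108 + \left(-8\right)^{2} - -184\right) 2 = \left(-108 + 64 + 184\right) 2 = 140 \cdot 2 = 280$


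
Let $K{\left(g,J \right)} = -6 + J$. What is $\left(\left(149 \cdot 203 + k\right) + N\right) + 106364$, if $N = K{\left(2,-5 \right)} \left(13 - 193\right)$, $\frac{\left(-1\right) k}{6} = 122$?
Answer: $137859$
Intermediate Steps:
$k = -732$ ($k = \left(-6\right) 122 = -732$)
$N = 1980$ ($N = \left(-6 - 5\right) \left(13 - 193\right) = \left(-11\right) \left(-180\right) = 1980$)
$\left(\left(149 \cdot 203 + k\right) + N\right) + 106364 = \left(\left(149 \cdot 203 - 732\right) + 1980\right) + 106364 = \left(\left(30247 - 732\right) + 1980\right) + 106364 = \left(29515 + 1980\right) + 106364 = 31495 + 106364 = 137859$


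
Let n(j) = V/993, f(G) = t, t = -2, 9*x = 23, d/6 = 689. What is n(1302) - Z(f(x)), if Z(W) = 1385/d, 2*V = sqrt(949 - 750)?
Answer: -1385/4134 + sqrt(199)/1986 ≈ -0.32792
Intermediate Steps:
d = 4134 (d = 6*689 = 4134)
x = 23/9 (x = (1/9)*23 = 23/9 ≈ 2.5556)
f(G) = -2
V = sqrt(199)/2 (V = sqrt(949 - 750)/2 = sqrt(199)/2 ≈ 7.0534)
n(j) = sqrt(199)/1986 (n(j) = (sqrt(199)/2)/993 = (sqrt(199)/2)*(1/993) = sqrt(199)/1986)
Z(W) = 1385/4134
n(1302) - Z(f(x)) = sqrt(199)/1986 - 1*1385/4134 = sqrt(199)/1986 - 1385/4134 = -1385/4134 + sqrt(199)/1986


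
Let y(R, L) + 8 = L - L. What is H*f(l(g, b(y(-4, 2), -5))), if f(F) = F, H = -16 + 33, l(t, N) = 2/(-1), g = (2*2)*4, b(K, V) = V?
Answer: -34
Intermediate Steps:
y(R, L) = -8 (y(R, L) = -8 + (L - L) = -8 + 0 = -8)
g = 16 (g = 4*4 = 16)
l(t, N) = -2 (l(t, N) = 2*(-1) = -2)
H = 17
H*f(l(g, b(y(-4, 2), -5))) = 17*(-2) = -34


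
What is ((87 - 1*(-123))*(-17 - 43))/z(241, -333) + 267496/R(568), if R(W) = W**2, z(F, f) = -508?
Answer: 131279699/5121656 ≈ 25.632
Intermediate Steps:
((87 - 1*(-123))*(-17 - 43))/z(241, -333) + 267496/R(568) = ((87 - 1*(-123))*(-17 - 43))/(-508) + 267496/(568**2) = ((87 + 123)*(-60))*(-1/508) + 267496/322624 = (210*(-60))*(-1/508) + 267496*(1/322624) = -12600*(-1/508) + 33437/40328 = 3150/127 + 33437/40328 = 131279699/5121656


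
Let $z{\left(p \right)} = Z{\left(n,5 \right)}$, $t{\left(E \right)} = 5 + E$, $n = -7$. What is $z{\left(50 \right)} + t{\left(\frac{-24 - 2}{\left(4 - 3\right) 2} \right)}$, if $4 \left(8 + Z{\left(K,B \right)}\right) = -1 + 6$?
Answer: $- \frac{59}{4} \approx -14.75$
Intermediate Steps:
$Z{\left(K,B \right)} = - \frac{27}{4}$ ($Z{\left(K,B \right)} = -8 + \frac{-1 + 6}{4} = -8 + \frac{1}{4} \cdot 5 = -8 + \frac{5}{4} = - \frac{27}{4}$)
$z{\left(p \right)} = - \frac{27}{4}$
$z{\left(50 \right)} + t{\left(\frac{-24 - 2}{\left(4 - 3\right) 2} \right)} = - \frac{27}{4} + \left(5 + \frac{-24 - 2}{\left(4 - 3\right) 2}\right) = - \frac{27}{4} + \left(5 + \frac{-24 - 2}{1 \cdot 2}\right) = - \frac{27}{4} + \left(5 - \frac{26}{2}\right) = - \frac{27}{4} + \left(5 - 13\right) = - \frac{27}{4} - 8 = - \frac{59}{4}$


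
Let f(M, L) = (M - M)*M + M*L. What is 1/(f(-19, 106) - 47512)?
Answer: -1/49526 ≈ -2.0191e-5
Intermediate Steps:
f(M, L) = L*M (f(M, L) = 0*M + L*M = 0 + L*M = L*M)
1/(f(-19, 106) - 47512) = 1/(106*(-19) - 47512) = 1/(-2014 - 47512) = 1/(-49526) = -1/49526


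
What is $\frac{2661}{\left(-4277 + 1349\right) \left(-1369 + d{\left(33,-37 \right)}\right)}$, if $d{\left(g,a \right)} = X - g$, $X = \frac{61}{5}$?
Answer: $\frac{4435}{6782224} \approx 0.00065392$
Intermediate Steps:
$X = \frac{61}{5}$ ($X = 61 \cdot \frac{1}{5} = \frac{61}{5} \approx 12.2$)
$d{\left(g,a \right)} = \frac{61}{5} - g$
$\frac{2661}{\left(-4277 + 1349\right) \left(-1369 + d{\left(33,-37 \right)}\right)} = \frac{2661}{\left(-4277 + 1349\right) \left(-1369 + \left(\frac{61}{5} - 33\right)\right)} = \frac{2661}{\left(-2928\right) \left(-1369 + \left(\frac{61}{5} - 33\right)\right)} = \frac{2661}{\left(-2928\right) \left(-1369 - \frac{104}{5}\right)} = \frac{2661}{\left(-2928\right) \left(- \frac{6949}{5}\right)} = \frac{2661}{\frac{20346672}{5}} = 2661 \cdot \frac{5}{20346672} = \frac{4435}{6782224}$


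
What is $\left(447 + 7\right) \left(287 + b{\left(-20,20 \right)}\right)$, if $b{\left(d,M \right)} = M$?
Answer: $139378$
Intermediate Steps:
$\left(447 + 7\right) \left(287 + b{\left(-20,20 \right)}\right) = \left(447 + 7\right) \left(287 + 20\right) = 454 \cdot 307 = 139378$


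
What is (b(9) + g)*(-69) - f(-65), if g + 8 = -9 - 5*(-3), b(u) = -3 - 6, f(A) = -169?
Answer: 928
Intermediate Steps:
b(u) = -9
g = -2 (g = -8 + (-9 - 5*(-3)) = -8 + (-9 + 15) = -8 + 6 = -2)
(b(9) + g)*(-69) - f(-65) = (-9 - 2)*(-69) - 1*(-169) = -11*(-69) + 169 = 759 + 169 = 928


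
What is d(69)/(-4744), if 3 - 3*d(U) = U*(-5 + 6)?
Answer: 11/2372 ≈ 0.0046374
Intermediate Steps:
d(U) = 1 - U/3 (d(U) = 1 - U*(-5 + 6)/3 = 1 - U/3)
d(69)/(-4744) = (1 - ⅓*69)/(-4744) = (1 - 23)*(-1/4744) = -22*(-1/4744) = 11/2372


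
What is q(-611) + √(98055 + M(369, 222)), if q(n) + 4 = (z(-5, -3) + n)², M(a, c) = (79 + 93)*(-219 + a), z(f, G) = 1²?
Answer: 372096 + √123855 ≈ 3.7245e+5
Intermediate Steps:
z(f, G) = 1
M(a, c) = -37668 + 172*a (M(a, c) = 172*(-219 + a) = -37668 + 172*a)
q(n) = -4 + (1 + n)²
q(-611) + √(98055 + M(369, 222)) = (-4 + (1 - 611)²) + √(98055 + (-37668 + 172*369)) = (-4 + (-610)²) + √(98055 + (-37668 + 63468)) = (-4 + 372100) + √(98055 + 25800) = 372096 + √123855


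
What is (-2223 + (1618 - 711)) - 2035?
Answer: -3351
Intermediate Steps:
(-2223 + (1618 - 711)) - 2035 = (-2223 + 907) - 2035 = -1316 - 2035 = -3351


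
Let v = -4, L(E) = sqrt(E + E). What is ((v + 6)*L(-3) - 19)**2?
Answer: 337 - 76*I*sqrt(6) ≈ 337.0 - 186.16*I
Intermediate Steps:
L(E) = sqrt(2)*sqrt(E) (L(E) = sqrt(2*E) = sqrt(2)*sqrt(E))
((v + 6)*L(-3) - 19)**2 = ((-4 + 6)*(sqrt(2)*sqrt(-3)) - 19)**2 = (2*(sqrt(2)*(I*sqrt(3))) - 19)**2 = (2*(I*sqrt(6)) - 19)**2 = (2*I*sqrt(6) - 19)**2 = (-19 + 2*I*sqrt(6))**2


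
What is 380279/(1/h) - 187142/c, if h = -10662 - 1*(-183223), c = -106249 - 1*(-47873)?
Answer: 1915355220154143/29188 ≈ 6.5621e+10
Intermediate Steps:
c = -58376 (c = -106249 + 47873 = -58376)
h = 172561 (h = -10662 + 183223 = 172561)
380279/(1/h) - 187142/c = 380279/(1/172561) - 187142/(-58376) = 380279/(1/172561) - 187142*(-1/58376) = 380279*172561 + 93571/29188 = 65621324519 + 93571/29188 = 1915355220154143/29188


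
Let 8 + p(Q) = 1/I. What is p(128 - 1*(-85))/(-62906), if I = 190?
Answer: 1519/11952140 ≈ 0.00012709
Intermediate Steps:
p(Q) = -1519/190 (p(Q) = -8 + 1/190 = -1519/190)
p(128 - 1*(-85))/(-62906) = -1519/190/(-62906) = -1519/190*(-1/62906) = 1519/11952140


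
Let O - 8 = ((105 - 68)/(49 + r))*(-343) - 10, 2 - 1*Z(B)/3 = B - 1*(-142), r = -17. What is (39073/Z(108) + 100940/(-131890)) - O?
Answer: 13553614703/39250464 ≈ 345.31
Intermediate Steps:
Z(B) = -420 - 3*B (Z(B) = 6 - 3*(B - 1*(-142)) = 6 - 3*(B + 142) = 6 - 3*(142 + B) = 6 + (-426 - 3*B) = -420 - 3*B)
O = -12755/32 (O = 8 + (((105 - 68)/(49 - 17))*(-343) - 10) = 8 + ((37/32)*(-343) - 10) = 8 + (-12691/32 - 10) = 8 - 13011/32 = -12755/32 ≈ -398.59)
(39073/Z(108) + 100940/(-131890)) - O = (39073/(-420 - 3*108) + 100940/(-131890)) - 1*(-12755/32) = (39073/(-420 - 324) + 100940*(-1/131890)) + 12755/32 = (39073/(-744) - 10094/13189) + 12755/32 = (39073*(-1/744) - 10094/13189) + 12755/32 = (-39073/744 - 10094/13189) + 12755/32 = -522843733/9812616 + 12755/32 = 13553614703/39250464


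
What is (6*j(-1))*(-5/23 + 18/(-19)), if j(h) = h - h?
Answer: 0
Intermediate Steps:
j(h) = 0
(6*j(-1))*(-5/23 + 18/(-19)) = (6*0)*(-5/23 + 18/(-19)) = 0*(-5*1/23 + 18*(-1/19)) = 0*(-5/23 - 18/19) = 0*(-509/437) = 0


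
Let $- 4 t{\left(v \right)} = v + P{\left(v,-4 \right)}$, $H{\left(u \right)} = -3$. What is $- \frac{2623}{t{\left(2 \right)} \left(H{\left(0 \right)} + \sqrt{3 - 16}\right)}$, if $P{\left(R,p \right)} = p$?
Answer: $\frac{7869}{11} + \frac{2623 i \sqrt{13}}{11} \approx 715.36 + 859.76 i$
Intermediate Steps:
$t{\left(v \right)} = 1 - \frac{v}{4}$ ($t{\left(v \right)} = - \frac{v - 4}{4} = - \frac{-4 + v}{4} = 1 - \frac{v}{4}$)
$- \frac{2623}{t{\left(2 \right)} \left(H{\left(0 \right)} + \sqrt{3 - 16}\right)} = - \frac{2623}{\left(1 - \frac{1}{2}\right) \left(-3 + \sqrt{3 - 16}\right)} = - \frac{2623}{\left(1 - \frac{1}{2}\right) \left(-3 + \sqrt{-13}\right)} = - \frac{2623}{\frac{1}{2} \left(-3 + i \sqrt{13}\right)} = - \frac{2623}{- \frac{3}{2} + \frac{i \sqrt{13}}{2}}$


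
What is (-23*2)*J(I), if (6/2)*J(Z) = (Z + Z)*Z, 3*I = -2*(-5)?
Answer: -9200/27 ≈ -340.74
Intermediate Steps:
I = 10/3 (I = (-2*(-5))/3 = (⅓)*10 = 10/3 ≈ 3.3333)
J(Z) = 2*Z²/3 (J(Z) = ((Z + Z)*Z)/3 = ((2*Z)*Z)/3 = (2*Z²)/3 = 2*Z²/3)
(-23*2)*J(I) = (-23*2)*(2*(10/3)²/3) = -92*100/(3*9) = -46*200/27 = -9200/27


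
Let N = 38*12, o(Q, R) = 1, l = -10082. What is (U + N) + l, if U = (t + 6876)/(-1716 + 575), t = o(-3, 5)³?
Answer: -10990143/1141 ≈ -9632.0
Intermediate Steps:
t = 1 (t = 1³ = 1)
N = 456
U = -6877/1141 (U = (1 + 6876)/(-1716 + 575) = 6877/(-1141) = 6877*(-1/1141) = -6877/1141 ≈ -6.0272)
(U + N) + l = (-6877/1141 + 456) - 10082 = 513419/1141 - 10082 = -10990143/1141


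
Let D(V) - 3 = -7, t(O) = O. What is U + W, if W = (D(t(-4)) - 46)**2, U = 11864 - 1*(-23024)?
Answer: 37388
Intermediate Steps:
D(V) = -4 (D(V) = 3 - 7 = -4)
U = 34888 (U = 11864 + 23024 = 34888)
W = 2500 (W = (-4 - 46)**2 = (-50)**2 = 2500)
U + W = 34888 + 2500 = 37388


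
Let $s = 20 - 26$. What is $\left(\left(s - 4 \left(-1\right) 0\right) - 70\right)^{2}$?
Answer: $5776$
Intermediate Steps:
$s = -6$
$\left(\left(s - 4 \left(-1\right) 0\right) - 70\right)^{2} = \left(\left(-6 - 4 \left(-1\right) 0\right) - 70\right)^{2} = \left(\left(-6 - \left(-4\right) 0\right) - 70\right)^{2} = \left(\left(-6 - 0\right) - 70\right)^{2} = \left(\left(-6 + 0\right) - 70\right)^{2} = \left(-6 - 70\right)^{2} = \left(-76\right)^{2} = 5776$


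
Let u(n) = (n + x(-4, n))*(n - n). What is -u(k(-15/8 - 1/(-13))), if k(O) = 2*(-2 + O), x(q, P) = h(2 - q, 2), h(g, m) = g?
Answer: 0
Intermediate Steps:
x(q, P) = 2 - q
k(O) = -4 + 2*O
u(n) = 0 (u(n) = (n + (2 - 1*(-4)))*(n - n) = (n + (2 + 4))*0 = (n + 6)*0 = (6 + n)*0 = 0)
-u(k(-15/8 - 1/(-13))) = -1*0 = 0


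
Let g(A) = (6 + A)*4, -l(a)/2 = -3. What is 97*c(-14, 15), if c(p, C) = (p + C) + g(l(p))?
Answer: 4753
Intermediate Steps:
l(a) = 6 (l(a) = -2*(-3) = 6)
g(A) = 24 + 4*A
c(p, C) = 48 + C + p (c(p, C) = (p + C) + (24 + 4*6) = (C + p) + (24 + 24) = (C + p) + 48 = 48 + C + p)
97*c(-14, 15) = 97*(48 + 15 - 14) = 97*49 = 4753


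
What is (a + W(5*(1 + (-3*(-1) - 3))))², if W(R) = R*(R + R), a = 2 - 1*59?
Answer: 49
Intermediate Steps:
a = -57 (a = 2 - 59 = -57)
W(R) = 2*R² (W(R) = R*(2*R) = 2*R²)
(a + W(5*(1 + (-3*(-1) - 3))))² = (-57 + 2*(5*(1 + (-3*(-1) - 3)))²)² = (-57 + 2*(5*(1 + (3 - 3)))²)² = (-57 + 2*(5*(1 + 0))²)² = (-57 + 2*(5*1)²)² = (-57 + 2*5²)² = (-57 + 2*25)² = (-57 + 50)² = (-7)² = 49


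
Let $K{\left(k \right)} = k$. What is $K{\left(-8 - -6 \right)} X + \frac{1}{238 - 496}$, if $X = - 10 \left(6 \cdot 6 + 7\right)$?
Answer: $\frac{221879}{258} \approx 860.0$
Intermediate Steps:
$X = -430$ ($X = - 10 \left(36 + 7\right) = \left(-10\right) 43 = -430$)
$K{\left(-8 - -6 \right)} X + \frac{1}{238 - 496} = \left(-8 - -6\right) \left(-430\right) + \frac{1}{238 - 496} = \left(-8 + 6\right) \left(-430\right) + \frac{1}{-258} = \left(-2\right) \left(-430\right) - \frac{1}{258} = 860 - \frac{1}{258} = \frac{221879}{258}$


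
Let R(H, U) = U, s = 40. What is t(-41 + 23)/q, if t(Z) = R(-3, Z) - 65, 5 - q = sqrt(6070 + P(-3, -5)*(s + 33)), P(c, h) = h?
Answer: 83/1136 + 83*sqrt(5705)/5680 ≈ 1.1768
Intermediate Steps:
q = 5 - sqrt(5705) (q = 5 - sqrt(6070 - 5*(40 + 33)) = 5 - sqrt(6070 - 5*73) = 5 - sqrt(6070 - 365) = 5 - sqrt(5705) ≈ -70.531)
t(Z) = -65 + Z (t(Z) = Z - 65 = -65 + Z)
t(-41 + 23)/q = (-65 + (-41 + 23))/(5 - sqrt(5705)) = (-65 - 18)/(5 - sqrt(5705)) = -83/(5 - sqrt(5705))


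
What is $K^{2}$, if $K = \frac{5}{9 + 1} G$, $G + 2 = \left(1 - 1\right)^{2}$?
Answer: $1$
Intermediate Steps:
$G = -2$ ($G = -2 + \left(1 - 1\right)^{2} = -2 + 0^{2} = -2 + 0 = -2$)
$K = -1$ ($K = \frac{5}{9 + 1} \left(-2\right) = \frac{5}{10} \left(-2\right) = 5 \cdot \frac{1}{10} \left(-2\right) = \frac{1}{2} \left(-2\right) = -1$)
$K^{2} = \left(-1\right)^{2} = 1$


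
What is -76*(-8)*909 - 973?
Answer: 551699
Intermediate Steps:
-76*(-8)*909 - 973 = 608*909 - 973 = 552672 - 973 = 551699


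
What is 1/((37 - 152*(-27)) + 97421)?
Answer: 1/101562 ≈ 9.8462e-6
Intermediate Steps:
1/((37 - 152*(-27)) + 97421) = 1/((37 + 4104) + 97421) = 1/(4141 + 97421) = 1/101562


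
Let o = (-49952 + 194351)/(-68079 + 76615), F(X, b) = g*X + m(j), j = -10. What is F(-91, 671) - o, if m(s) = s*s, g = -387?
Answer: 301321513/8536 ≈ 35300.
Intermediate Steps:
m(s) = s²
F(X, b) = 100 - 387*X (F(X, b) = -387*X + (-10)² = -387*X + 100 = 100 - 387*X)
o = 144399/8536 ≈ 16.916
F(-91, 671) - o = (100 - 387*(-91)) - 1*144399/8536 = (100 + 35217) - 144399/8536 = 35317 - 144399/8536 = 301321513/8536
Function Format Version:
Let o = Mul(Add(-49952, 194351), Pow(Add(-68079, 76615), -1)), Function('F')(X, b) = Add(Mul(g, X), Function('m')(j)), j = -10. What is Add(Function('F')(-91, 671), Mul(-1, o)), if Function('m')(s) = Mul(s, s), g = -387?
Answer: Rational(301321513, 8536) ≈ 35300.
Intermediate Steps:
Function('m')(s) = Pow(s, 2)
Function('F')(X, b) = Add(100, Mul(-387, X)) (Function('F')(X, b) = Add(Mul(-387, X), Pow(-10, 2)) = Add(Mul(-387, X), 100) = Add(100, Mul(-387, X)))
o = Rational(144399, 8536) (o = Mul(144399, Pow(8536, -1)) = Mul(144399, Rational(1, 8536)) = Rational(144399, 8536) ≈ 16.916)
Add(Function('F')(-91, 671), Mul(-1, o)) = Add(Add(100, Mul(-387, -91)), Mul(-1, Rational(144399, 8536))) = Add(Add(100, 35217), Rational(-144399, 8536)) = Add(35317, Rational(-144399, 8536)) = Rational(301321513, 8536)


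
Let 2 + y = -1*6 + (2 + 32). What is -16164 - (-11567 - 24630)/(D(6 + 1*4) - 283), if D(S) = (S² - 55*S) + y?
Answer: -1637735/101 ≈ -16215.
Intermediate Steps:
y = 26 (y = -2 + (-1*6 + (2 + 32)) = -2 + (-6 + 34) = -2 + 28 = 26)
D(S) = 26 + S² - 55*S (D(S) = (S² - 55*S) + 26 = 26 + S² - 55*S)
-16164 - (-11567 - 24630)/(D(6 + 1*4) - 283) = -16164 - (-11567 - 24630)/((26 + (6 + 1*4)² - 55*(6 + 1*4)) - 283) = -16164 - (-36197)/((26 + (6 + 4)² - 55*(6 + 4)) - 283) = -16164 - (-36197)/((26 + 10² - 55*10) - 283) = -16164 - (-36197)/((26 + 100 - 550) - 283) = -16164 - (-36197)/(-424 - 283) = -16164 - (-36197)/(-707) = -16164 - (-36197)*(-1)/707 = -16164 - 1*5171/101 = -16164 - 5171/101 = -1637735/101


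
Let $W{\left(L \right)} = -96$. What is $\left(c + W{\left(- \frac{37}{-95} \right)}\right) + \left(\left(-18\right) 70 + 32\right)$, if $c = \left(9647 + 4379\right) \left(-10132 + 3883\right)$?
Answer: $-87649798$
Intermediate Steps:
$c = -87648474$ ($c = 14026 \left(-6249\right) = -87648474$)
$\left(c + W{\left(- \frac{37}{-95} \right)}\right) + \left(\left(-18\right) 70 + 32\right) = \left(-87648474 - 96\right) + \left(\left(-18\right) 70 + 32\right) = -87648570 + \left(-1260 + 32\right) = -87648570 - 1228 = -87649798$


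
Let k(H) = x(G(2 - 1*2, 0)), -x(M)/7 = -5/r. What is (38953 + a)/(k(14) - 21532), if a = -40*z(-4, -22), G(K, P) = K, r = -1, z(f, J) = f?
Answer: -39113/21567 ≈ -1.8136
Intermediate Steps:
a = 160 (a = -40*(-4) = 160)
x(M) = -35 (x(M) = -(-35)/(-1) = -(-35)*(-1) = -7*5 = -35)
k(H) = -35
(38953 + a)/(k(14) - 21532) = (38953 + 160)/(-35 - 21532) = 39113/(-21567) = 39113*(-1/21567) = -39113/21567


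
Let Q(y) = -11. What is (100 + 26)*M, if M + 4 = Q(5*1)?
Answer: -1890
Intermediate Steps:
M = -15 (M = -4 - 11 = -15)
(100 + 26)*M = (100 + 26)*(-15) = 126*(-15) = -1890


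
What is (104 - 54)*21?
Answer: 1050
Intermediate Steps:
(104 - 54)*21 = 50*21 = 1050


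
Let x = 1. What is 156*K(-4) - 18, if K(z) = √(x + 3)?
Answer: 294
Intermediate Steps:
K(z) = 2 (K(z) = √(1 + 3) = √4 = 2)
156*K(-4) - 18 = 156*2 - 18 = 312 - 18 = 294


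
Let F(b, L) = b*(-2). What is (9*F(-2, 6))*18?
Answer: 648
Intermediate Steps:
F(b, L) = -2*b
(9*F(-2, 6))*18 = (9*(-2*(-2)))*18 = (9*4)*18 = 36*18 = 648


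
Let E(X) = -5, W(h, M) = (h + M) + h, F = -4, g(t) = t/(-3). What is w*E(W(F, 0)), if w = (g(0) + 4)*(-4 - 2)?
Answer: 120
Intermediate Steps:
g(t) = -t/3 (g(t) = t*(-⅓) = -t/3)
W(h, M) = M + 2*h (W(h, M) = (M + h) + h = M + 2*h)
w = -24 (w = (-⅓*0 + 4)*(-4 - 2) = (0 + 4)*(-6) = 4*(-6) = -24)
w*E(W(F, 0)) = -24*(-5) = 120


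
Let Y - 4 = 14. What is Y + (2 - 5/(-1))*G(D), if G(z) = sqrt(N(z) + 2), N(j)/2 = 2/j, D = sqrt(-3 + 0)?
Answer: 18 + 7*sqrt(18 - 12*I*sqrt(3))/3 ≈ 29.129 - 5.0842*I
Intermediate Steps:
Y = 18 (Y = 4 + 14 = 18)
D = I*sqrt(3) (D = sqrt(-3) = I*sqrt(3) ≈ 1.732*I)
N(j) = 4/j (N(j) = 2*(2/j) = 4/j)
G(z) = sqrt(2 + 4/z) (G(z) = sqrt(4/z + 2) = sqrt(2 + 4/z))
Y + (2 - 5/(-1))*G(D) = 18 + (2 - 5/(-1))*sqrt(2 + 4/((I*sqrt(3)))) = 18 + (2 - 5*(-1))*sqrt(2 + 4*(-I*sqrt(3)/3)) = 18 + (2 - 1*(-5))*sqrt(2 - 4*I*sqrt(3)/3) = 18 + (2 + 5)*sqrt(2 - 4*I*sqrt(3)/3) = 18 + 7*sqrt(2 - 4*I*sqrt(3)/3)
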